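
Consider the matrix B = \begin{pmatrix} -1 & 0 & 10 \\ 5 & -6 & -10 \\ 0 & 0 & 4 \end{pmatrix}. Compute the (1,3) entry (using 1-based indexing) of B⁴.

510

Characteristic polynomial: λ^3 + 3λ^2 - 22λ - 24 = (λ - 4)(λ + 1)(λ + 6), so the eigenvalues are -6, -1, 4.
λ=-1: eigenvector (1, 1, 0).
λ=-6: eigenvector (0, 1, 0).
λ=4: eigenvector (2, 0, 1).
P = [[1, 0, 2], [1, 1, 0], [0, 0, 1]], D = diag(-1, -6, 4), P⁻¹ = [[1, 0, -2], [-1, 1, 2], [0, 0, 1]].
B⁴ = P·diag(1, 1296, 256)·P⁻¹ = [[1, 0, 510], [-1295, 1296, 2590], [0, 0, 256]].
The requested entry is 510.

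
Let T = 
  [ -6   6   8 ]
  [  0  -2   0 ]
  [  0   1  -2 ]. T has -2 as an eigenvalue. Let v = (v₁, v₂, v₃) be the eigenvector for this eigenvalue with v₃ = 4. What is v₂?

T + 2I = [[-4, 6, 8], [0, 0, 0], [0, 1, 0]].
Solving (T + 2I)v = 0 gives the eigenspace spanned by (8, 0, 4).
With v₃ = 4, v = (8, 0, 4), so v₂ = 0.

0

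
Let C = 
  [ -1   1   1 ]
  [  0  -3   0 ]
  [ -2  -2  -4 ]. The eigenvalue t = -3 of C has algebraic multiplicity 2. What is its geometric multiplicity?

1

C + 3I = [[2, 1, 1], [0, 0, 0], [-2, -2, -1]].
This matrix has rank 2, so its null space has dimension 3 − 2 = 1.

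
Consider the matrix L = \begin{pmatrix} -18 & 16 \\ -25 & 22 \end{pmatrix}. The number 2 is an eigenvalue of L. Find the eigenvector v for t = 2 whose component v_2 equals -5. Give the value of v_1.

-4

L − 2I = [[-20, 16], [-25, 20]].
Solving (L − 2I)v = 0 gives the eigenspace spanned by (-4, -5).
With v_2 = -5, v = (-4, -5), so v_1 = -4.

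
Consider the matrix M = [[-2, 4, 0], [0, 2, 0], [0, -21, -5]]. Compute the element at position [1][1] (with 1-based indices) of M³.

Characteristic polynomial: μ^3 + 5μ^2 - 4μ - 20 = (μ - 2)(μ + 2)(μ + 5), so the eigenvalues are -5, -2, 2.
μ=2: eigenvector (1, 1, -3).
μ=-2: eigenvector (1, 0, 0).
μ=-5: eigenvector (0, 0, 1).
P = [[1, 1, 0], [1, 0, 0], [-3, 0, 1]], D = diag(2, -2, -5), P⁻¹ = [[0, 1, 0], [1, -1, 0], [0, 3, 1]].
M³ = P·diag(8, -8, -125)·P⁻¹ = [[-8, 16, 0], [0, 8, 0], [0, -399, -125]].
The requested entry is -8.

-8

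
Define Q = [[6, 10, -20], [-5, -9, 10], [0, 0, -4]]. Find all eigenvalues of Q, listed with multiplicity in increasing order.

-4, -4, 1

Characteristic polynomial: p(μ) = μ^3 + 7μ^2 + 8μ - 16 = (μ - 1)(μ + 4)^2.
Roots (with multiplicity): -4, -4, 1.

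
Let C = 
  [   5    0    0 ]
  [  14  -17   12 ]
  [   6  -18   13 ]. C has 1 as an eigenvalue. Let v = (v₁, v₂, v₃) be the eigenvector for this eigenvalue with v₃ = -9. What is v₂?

-6

C − 1I = [[4, 0, 0], [14, -18, 12], [6, -18, 12]].
Solving (C − 1I)v = 0 gives the eigenspace spanned by (0, -6, -9).
With v₃ = -9, v = (0, -6, -9), so v₂ = -6.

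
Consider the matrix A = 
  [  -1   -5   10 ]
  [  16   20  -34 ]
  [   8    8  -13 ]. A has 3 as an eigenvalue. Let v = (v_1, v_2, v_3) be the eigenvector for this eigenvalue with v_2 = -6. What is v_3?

-3

A − 3I = [[-4, -5, 10], [16, 17, -34], [8, 8, -16]].
Solving (A − 3I)v = 0 gives the eigenspace spanned by (0, -6, -3).
With v_2 = -6, v = (0, -6, -3), so v_3 = -3.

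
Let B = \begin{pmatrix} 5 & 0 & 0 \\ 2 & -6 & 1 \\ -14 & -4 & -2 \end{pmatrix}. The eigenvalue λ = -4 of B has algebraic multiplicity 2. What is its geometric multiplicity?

1

B + 4I = [[9, 0, 0], [2, -2, 1], [-14, -4, 2]].
This matrix has rank 2, so its null space has dimension 3 − 2 = 1.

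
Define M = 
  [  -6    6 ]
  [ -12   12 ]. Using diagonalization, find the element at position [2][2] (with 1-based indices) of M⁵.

Characteristic polynomial: s^2 - 6s = s(s - 6), so the eigenvalues are 0, 6.
s=0: eigenvector (1, 1).
s=6: eigenvector (-1, -2).
P = [[1, -1], [1, -2]], D = diag(0, 6), P⁻¹ = [[2, -1], [1, -1]].
M⁵ = P·diag(0, 7776)·P⁻¹ = [[-7776, 7776], [-15552, 15552]].
The requested entry is 15552.

15552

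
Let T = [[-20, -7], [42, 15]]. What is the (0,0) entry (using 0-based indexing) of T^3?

Characteristic polynomial: λ^2 + 5λ - 6 = (λ - 1)(λ + 6), so the eigenvalues are -6, 1.
λ=1: eigenvector (-1, 3).
λ=-6: eigenvector (1, -2).
P = [[-1, 1], [3, -2]], D = diag(1, -6), P⁻¹ = [[2, 1], [3, 1]].
T³ = P·diag(1, -216)·P⁻¹ = [[-650, -217], [1302, 435]].
The requested entry is -650.

-650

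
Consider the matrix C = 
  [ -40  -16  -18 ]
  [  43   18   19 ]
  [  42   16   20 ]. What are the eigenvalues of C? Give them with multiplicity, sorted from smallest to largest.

-6, 2, 2

Characteristic polynomial: p(s) = s^3 + 2s^2 - 20s + 24 = (s - 2)^2(s + 6).
Roots (with multiplicity): -6, 2, 2.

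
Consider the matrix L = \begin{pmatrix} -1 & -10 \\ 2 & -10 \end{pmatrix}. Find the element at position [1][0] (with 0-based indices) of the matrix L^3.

182

Characteristic polynomial: λ^2 + 11λ + 30 = (λ + 5)(λ + 6), so the eigenvalues are -6, -5.
λ=-6: eigenvector (2, 1).
λ=-5: eigenvector (5, 2).
P = [[2, 5], [1, 2]], D = diag(-6, -5), P⁻¹ = [[-2, 5], [1, -2]].
L³ = P·diag(-216, -125)·P⁻¹ = [[239, -910], [182, -580]].
The requested entry is 182.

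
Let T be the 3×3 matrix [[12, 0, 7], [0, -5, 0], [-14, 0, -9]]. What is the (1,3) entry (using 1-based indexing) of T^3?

Characteristic polynomial: λ^3 + 2λ^2 - 25λ - 50 = (λ - 5)(λ + 2)(λ + 5), so the eigenvalues are -5, -2, 5.
λ=5: eigenvector (1, 0, -1).
λ=-5: eigenvector (0, 1, 0).
λ=-2: eigenvector (-1, 0, 2).
P = [[1, 0, -1], [0, 1, 0], [-1, 0, 2]], D = diag(5, -5, -2), P⁻¹ = [[2, 0, 1], [0, 1, 0], [1, 0, 1]].
T³ = P·diag(125, -125, -8)·P⁻¹ = [[258, 0, 133], [0, -125, 0], [-266, 0, -141]].
The requested entry is 133.

133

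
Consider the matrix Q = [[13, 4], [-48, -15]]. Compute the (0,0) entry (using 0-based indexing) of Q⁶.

-2183

Characteristic polynomial: r^2 + 2r - 3 = (r - 1)(r + 3), so the eigenvalues are -3, 1.
r=1: eigenvector (1, -3).
r=-3: eigenvector (1, -4).
P = [[1, 1], [-3, -4]], D = diag(1, -3), P⁻¹ = [[4, 1], [-3, -1]].
Q⁶ = P·diag(1, 729)·P⁻¹ = [[-2183, -728], [8736, 2913]].
The requested entry is -2183.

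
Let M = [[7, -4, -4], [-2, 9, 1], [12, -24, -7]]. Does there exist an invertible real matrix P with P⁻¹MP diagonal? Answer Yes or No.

Characteristic polynomial: p(t) = t^3 - 9t^2 + 15t + 25 = (t - 5)^2(t + 1).
t = 5 has algebraic multiplicity 2; rank(M − 5I) = 2, so geometric multiplicity = 1.
Geometric multiplicity < algebraic multiplicity, so M is not diagonalizable.

No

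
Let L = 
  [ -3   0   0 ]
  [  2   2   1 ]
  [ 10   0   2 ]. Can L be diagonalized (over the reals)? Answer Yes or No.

Characteristic polynomial: p(μ) = μ^3 - μ^2 - 8μ + 12 = (μ - 2)^2(μ + 3).
μ = 2 has algebraic multiplicity 2; rank(L − 2I) = 2, so geometric multiplicity = 1.
Geometric multiplicity < algebraic multiplicity, so L is not diagonalizable.

No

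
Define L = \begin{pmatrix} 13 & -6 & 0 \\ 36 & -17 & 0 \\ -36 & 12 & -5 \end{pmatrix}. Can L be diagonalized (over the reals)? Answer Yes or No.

Characteristic polynomial: p(t) = t^3 + 9t^2 + 15t - 25 = (t - 1)(t + 5)^2.
t = -5 has algebraic multiplicity 2; rank(L + 5I) = 1, so geometric multiplicity = 2.
Every eigenvalue has geometric = algebraic multiplicity, so L is diagonalizable.

Yes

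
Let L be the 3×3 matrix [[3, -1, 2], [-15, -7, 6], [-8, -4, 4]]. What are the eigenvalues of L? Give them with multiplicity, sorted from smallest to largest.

Characteristic polynomial: p(t) = t^3 - 12t + 16 = (t - 2)^2(t + 4).
Roots (with multiplicity): -4, 2, 2.

-4, 2, 2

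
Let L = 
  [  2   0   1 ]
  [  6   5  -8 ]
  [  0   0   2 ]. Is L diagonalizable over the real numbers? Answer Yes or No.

Characteristic polynomial: p(λ) = λ^3 - 9λ^2 + 24λ - 20 = (λ - 5)(λ - 2)^2.
λ = 2 has algebraic multiplicity 2; rank(L − 2I) = 2, so geometric multiplicity = 1.
Geometric multiplicity < algebraic multiplicity, so L is not diagonalizable.

No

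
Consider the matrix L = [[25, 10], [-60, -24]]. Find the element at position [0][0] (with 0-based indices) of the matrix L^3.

25

Characteristic polynomial: s^2 - s = s(s - 1), so the eigenvalues are 0, 1.
s=1: eigenvector (-5, 12).
s=0: eigenvector (2, -5).
P = [[-5, 2], [12, -5]], D = diag(1, 0), P⁻¹ = [[-5, -2], [-12, -5]].
L³ = P·diag(1, 0)·P⁻¹ = [[25, 10], [-60, -24]].
The requested entry is 25.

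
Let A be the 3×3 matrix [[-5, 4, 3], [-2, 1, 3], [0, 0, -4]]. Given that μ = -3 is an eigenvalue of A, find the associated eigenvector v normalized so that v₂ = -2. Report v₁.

A + 3I = [[-2, 4, 3], [-2, 4, 3], [0, 0, -1]].
Solving (A + 3I)v = 0 gives the eigenspace spanned by (-4, -2, 0).
With v₂ = -2, v = (-4, -2, 0), so v₁ = -4.

-4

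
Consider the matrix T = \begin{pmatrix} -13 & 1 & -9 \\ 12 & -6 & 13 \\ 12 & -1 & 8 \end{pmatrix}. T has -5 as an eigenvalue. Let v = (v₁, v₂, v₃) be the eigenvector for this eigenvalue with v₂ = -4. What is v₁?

T + 5I = [[-8, 1, -9], [12, -1, 13], [12, -1, 13]].
Solving (T + 5I)v = 0 gives the eigenspace spanned by (4, -4, -4).
With v₂ = -4, v = (4, -4, -4), so v₁ = 4.

4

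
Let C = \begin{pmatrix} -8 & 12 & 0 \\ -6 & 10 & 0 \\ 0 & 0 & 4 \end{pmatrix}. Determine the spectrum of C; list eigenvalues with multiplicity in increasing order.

Characteristic polynomial: p(μ) = μ^3 - 6μ^2 + 32 = (μ - 4)^2(μ + 2).
Roots (with multiplicity): -2, 4, 4.

-2, 4, 4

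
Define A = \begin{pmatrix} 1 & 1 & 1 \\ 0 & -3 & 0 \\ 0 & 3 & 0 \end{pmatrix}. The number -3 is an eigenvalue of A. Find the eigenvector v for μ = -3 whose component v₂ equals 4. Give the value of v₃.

-4

A + 3I = [[4, 1, 1], [0, 0, 0], [0, 3, 3]].
Solving (A + 3I)v = 0 gives the eigenspace spanned by (0, 4, -4).
With v₂ = 4, v = (0, 4, -4), so v₃ = -4.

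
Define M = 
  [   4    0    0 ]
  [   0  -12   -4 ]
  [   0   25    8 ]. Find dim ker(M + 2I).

M + 2I = [[6, 0, 0], [0, -10, -4], [0, 25, 10]].
This matrix has rank 2, so its null space has dimension 3 − 2 = 1.

1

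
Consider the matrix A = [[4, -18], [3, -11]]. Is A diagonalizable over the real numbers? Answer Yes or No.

Yes

Characteristic polynomial: p(t) = t^2 + 7t + 10 = (t + 2)(t + 5).
All 2 eigenvalues are distinct, so A is diagonalizable.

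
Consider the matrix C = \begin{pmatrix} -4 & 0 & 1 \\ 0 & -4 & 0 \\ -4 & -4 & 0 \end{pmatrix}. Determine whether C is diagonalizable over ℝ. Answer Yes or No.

Characteristic polynomial: p(μ) = μ^3 + 8μ^2 + 20μ + 16 = (μ + 2)^2(μ + 4).
μ = -2 has algebraic multiplicity 2; rank(C + 2I) = 2, so geometric multiplicity = 1.
Geometric multiplicity < algebraic multiplicity, so C is not diagonalizable.

No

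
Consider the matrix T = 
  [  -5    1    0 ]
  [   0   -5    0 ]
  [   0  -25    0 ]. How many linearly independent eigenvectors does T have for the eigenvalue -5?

T + 5I = [[0, 1, 0], [0, 0, 0], [0, -25, 5]].
This matrix has rank 2, so its null space has dimension 3 − 2 = 1.

1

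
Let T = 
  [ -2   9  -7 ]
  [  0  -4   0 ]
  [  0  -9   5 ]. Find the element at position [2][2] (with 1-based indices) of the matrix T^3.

-64

Characteristic polynomial: s^3 + s^2 - 22s - 40 = (s - 5)(s + 2)(s + 4), so the eigenvalues are -4, -2, 5.
s=-2: eigenvector (1, 0, 0).
s=5: eigenvector (1, 0, -1).
s=-4: eigenvector (-1, 1, 1).
P = [[1, 1, -1], [0, 0, 1], [0, -1, 1]], D = diag(-2, 5, -4), P⁻¹ = [[1, 0, 1], [0, 1, -1], [0, 1, 0]].
T³ = P·diag(-8, 125, -64)·P⁻¹ = [[-8, 189, -133], [0, -64, 0], [0, -189, 125]].
The requested entry is -64.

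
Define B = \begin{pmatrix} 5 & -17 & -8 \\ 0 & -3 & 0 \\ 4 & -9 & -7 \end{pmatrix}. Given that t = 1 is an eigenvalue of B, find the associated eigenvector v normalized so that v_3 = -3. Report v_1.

B − 1I = [[4, -17, -8], [0, -4, 0], [4, -9, -8]].
Solving (B − 1I)v = 0 gives the eigenspace spanned by (-6, 0, -3).
With v_3 = -3, v = (-6, 0, -3), so v_1 = -6.

-6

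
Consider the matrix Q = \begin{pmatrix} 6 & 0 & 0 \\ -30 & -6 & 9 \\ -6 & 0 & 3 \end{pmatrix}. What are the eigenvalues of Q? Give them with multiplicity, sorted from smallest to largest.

Characteristic polynomial: p(s) = s^3 - 3s^2 - 36s + 108 = (s - 6)(s - 3)(s + 6).
Roots (with multiplicity): -6, 3, 6.

-6, 3, 6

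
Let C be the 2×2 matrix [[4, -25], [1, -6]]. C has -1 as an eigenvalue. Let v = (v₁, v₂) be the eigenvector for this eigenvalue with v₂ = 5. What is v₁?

25

C + 1I = [[5, -25], [1, -5]].
Solving (C + 1I)v = 0 gives the eigenspace spanned by (25, 5).
With v₂ = 5, v = (25, 5), so v₁ = 25.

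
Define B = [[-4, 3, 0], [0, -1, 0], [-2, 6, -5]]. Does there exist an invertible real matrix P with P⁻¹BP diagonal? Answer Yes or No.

Characteristic polynomial: p(s) = s^3 + 10s^2 + 29s + 20 = (s + 1)(s + 4)(s + 5).
All 3 eigenvalues are distinct, so B is diagonalizable.

Yes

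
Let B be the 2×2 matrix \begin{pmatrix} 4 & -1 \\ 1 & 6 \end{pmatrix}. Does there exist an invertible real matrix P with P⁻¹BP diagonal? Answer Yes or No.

No

Characteristic polynomial: p(λ) = λ^2 - 10λ + 25 = (λ - 5)^2.
λ = 5 has algebraic multiplicity 2; rank(B − 5I) = 1, so geometric multiplicity = 1.
Geometric multiplicity < algebraic multiplicity, so B is not diagonalizable.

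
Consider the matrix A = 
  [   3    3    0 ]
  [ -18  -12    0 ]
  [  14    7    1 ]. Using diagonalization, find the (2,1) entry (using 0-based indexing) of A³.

Characteristic polynomial: t^3 + 8t^2 + 9t - 18 = (t - 1)(t + 3)(t + 6), so the eigenvalues are -6, -3, 1.
t=-3: eigenvector (1, -2, 0).
t=-6: eigenvector (-1, 3, -1).
t=1: eigenvector (0, 0, 1).
P = [[1, -1, 0], [-2, 3, 0], [0, -1, 1]], D = diag(-3, -6, 1), P⁻¹ = [[3, 1, 0], [2, 1, 0], [2, 1, 1]].
A³ = P·diag(-27, -216, 1)·P⁻¹ = [[351, 189, 0], [-1134, -594, 0], [434, 217, 1]].
The requested entry is 217.

217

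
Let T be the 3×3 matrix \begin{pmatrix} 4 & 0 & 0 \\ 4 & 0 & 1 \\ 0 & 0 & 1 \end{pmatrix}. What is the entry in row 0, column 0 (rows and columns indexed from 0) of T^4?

Characteristic polynomial: s^3 - 5s^2 + 4s = s(s - 4)(s - 1), so the eigenvalues are 0, 1, 4.
s=4: eigenvector (1, 1, 0).
s=0: eigenvector (0, 1, 0).
s=1: eigenvector (0, 1, 1).
P = [[1, 0, 0], [1, 1, 1], [0, 0, 1]], D = diag(4, 0, 1), P⁻¹ = [[1, 0, 0], [-1, 1, -1], [0, 0, 1]].
T⁴ = P·diag(256, 0, 1)·P⁻¹ = [[256, 0, 0], [256, 0, 1], [0, 0, 1]].
The requested entry is 256.

256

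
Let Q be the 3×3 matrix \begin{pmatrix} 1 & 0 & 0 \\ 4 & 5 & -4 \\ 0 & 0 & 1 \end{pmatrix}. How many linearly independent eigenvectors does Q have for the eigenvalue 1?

Q − 1I = [[0, 0, 0], [4, 4, -4], [0, 0, 0]].
This matrix has rank 1, so its null space has dimension 3 − 1 = 2.

2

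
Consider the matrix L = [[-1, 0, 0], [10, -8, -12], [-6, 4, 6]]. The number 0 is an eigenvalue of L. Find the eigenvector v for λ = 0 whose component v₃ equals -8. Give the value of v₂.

12

L = [[-1, 0, 0], [10, -8, -12], [-6, 4, 6]].
Solving (L)v = 0 gives the eigenspace spanned by (0, 12, -8).
With v₃ = -8, v = (0, 12, -8), so v₂ = 12.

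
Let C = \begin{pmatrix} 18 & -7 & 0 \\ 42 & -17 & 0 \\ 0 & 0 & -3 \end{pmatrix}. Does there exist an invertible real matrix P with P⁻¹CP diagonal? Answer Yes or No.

Characteristic polynomial: p(μ) = μ^3 + 2μ^2 - 15μ - 36 = (μ - 4)(μ + 3)^2.
μ = -3 has algebraic multiplicity 2; rank(C + 3I) = 1, so geometric multiplicity = 2.
Every eigenvalue has geometric = algebraic multiplicity, so C is diagonalizable.

Yes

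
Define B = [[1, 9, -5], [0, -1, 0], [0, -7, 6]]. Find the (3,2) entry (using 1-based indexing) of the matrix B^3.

Characteristic polynomial: s^3 - 6s^2 - s + 6 = (s - 6)(s - 1)(s + 1), so the eigenvalues are -1, 1, 6.
s=1: eigenvector (1, 0, 0).
s=-1: eigenvector (-2, 1, 1).
s=6: eigenvector (-1, 0, 1).
P = [[1, -2, -1], [0, 1, 0], [0, 1, 1]], D = diag(1, -1, 6), P⁻¹ = [[1, 1, 1], [0, 1, 0], [0, -1, 1]].
B³ = P·diag(1, -1, 216)·P⁻¹ = [[1, 219, -215], [0, -1, 0], [0, -217, 216]].
The requested entry is -217.

-217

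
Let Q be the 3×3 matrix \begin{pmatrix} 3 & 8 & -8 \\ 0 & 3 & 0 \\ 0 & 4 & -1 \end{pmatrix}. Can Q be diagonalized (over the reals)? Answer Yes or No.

Characteristic polynomial: p(r) = r^3 - 5r^2 + 3r + 9 = (r - 3)^2(r + 1).
r = 3 has algebraic multiplicity 2; rank(Q − 3I) = 1, so geometric multiplicity = 2.
Every eigenvalue has geometric = algebraic multiplicity, so Q is diagonalizable.

Yes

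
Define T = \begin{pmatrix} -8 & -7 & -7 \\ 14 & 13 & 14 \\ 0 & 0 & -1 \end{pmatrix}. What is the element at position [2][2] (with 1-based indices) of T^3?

433

Characteristic polynomial: s^3 - 4s^2 - 11s - 6 = (s - 6)(s + 1)^2, so the eigenvalues are -1, -1, 6.
s=6: eigenvector (-1, 2, 0).
s=-1: eigenvector (-1, 1, 0).
s=-1: eigenvector (2, -3, 1).
P = [[-1, -1, 2], [2, 1, -3], [0, 0, 1]], D = diag(6, -1, -1), P⁻¹ = [[1, 1, 1], [-2, -1, 1], [0, 0, 1]].
T³ = P·diag(216, -1, -1)·P⁻¹ = [[-218, -217, -217], [434, 433, 434], [0, 0, -1]].
The requested entry is 433.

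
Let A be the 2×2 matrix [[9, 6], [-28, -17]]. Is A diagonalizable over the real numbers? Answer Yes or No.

Yes

Characteristic polynomial: p(t) = t^2 + 8t + 15 = (t + 3)(t + 5).
All 2 eigenvalues are distinct, so A is diagonalizable.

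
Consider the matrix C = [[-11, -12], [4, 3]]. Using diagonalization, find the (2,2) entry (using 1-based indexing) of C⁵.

Characteristic polynomial: r^2 + 8r + 15 = (r + 3)(r + 5), so the eigenvalues are -5, -3.
r=-3: eigenvector (-3, 2).
r=-5: eigenvector (-2, 1).
P = [[-3, -2], [2, 1]], D = diag(-3, -5), P⁻¹ = [[1, 2], [-2, -3]].
C⁵ = P·diag(-243, -3125)·P⁻¹ = [[-11771, -17292], [5764, 8403]].
The requested entry is 8403.

8403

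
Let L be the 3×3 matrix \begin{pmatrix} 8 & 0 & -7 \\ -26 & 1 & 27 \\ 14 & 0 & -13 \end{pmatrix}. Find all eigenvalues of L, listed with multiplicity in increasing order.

-6, 1, 1

Characteristic polynomial: p(s) = s^3 + 4s^2 - 11s + 6 = (s - 1)^2(s + 6).
Roots (with multiplicity): -6, 1, 1.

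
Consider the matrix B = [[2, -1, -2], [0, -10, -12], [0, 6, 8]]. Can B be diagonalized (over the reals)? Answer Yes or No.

No

Characteristic polynomial: p(μ) = μ^3 - 12μ + 16 = (μ - 2)^2(μ + 4).
μ = 2 has algebraic multiplicity 2; rank(B − 2I) = 2, so geometric multiplicity = 1.
Geometric multiplicity < algebraic multiplicity, so B is not diagonalizable.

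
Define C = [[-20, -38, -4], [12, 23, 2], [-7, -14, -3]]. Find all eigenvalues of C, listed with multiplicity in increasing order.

-3, -1, 4

Characteristic polynomial: p(t) = t^3 - 13t - 12 = (t - 4)(t + 1)(t + 3).
Roots (with multiplicity): -3, -1, 4.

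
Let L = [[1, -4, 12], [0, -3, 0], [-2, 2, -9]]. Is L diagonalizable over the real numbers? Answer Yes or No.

Characteristic polynomial: p(μ) = μ^3 + 11μ^2 + 39μ + 45 = (μ + 3)^2(μ + 5).
μ = -3 has algebraic multiplicity 2; rank(L + 3I) = 1, so geometric multiplicity = 2.
Every eigenvalue has geometric = algebraic multiplicity, so L is diagonalizable.

Yes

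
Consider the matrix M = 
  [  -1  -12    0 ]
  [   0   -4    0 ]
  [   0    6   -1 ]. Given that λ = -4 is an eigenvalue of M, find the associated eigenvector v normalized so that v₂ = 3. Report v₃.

M + 4I = [[3, -12, 0], [0, 0, 0], [0, 6, 3]].
Solving (M + 4I)v = 0 gives the eigenspace spanned by (12, 3, -6).
With v₂ = 3, v = (12, 3, -6), so v₃ = -6.

-6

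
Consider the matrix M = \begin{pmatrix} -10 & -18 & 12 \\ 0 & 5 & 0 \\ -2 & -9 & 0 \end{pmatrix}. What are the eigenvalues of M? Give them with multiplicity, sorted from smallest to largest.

-6, -4, 5

Characteristic polynomial: p(s) = s^3 + 5s^2 - 26s - 120 = (s - 5)(s + 4)(s + 6).
Roots (with multiplicity): -6, -4, 5.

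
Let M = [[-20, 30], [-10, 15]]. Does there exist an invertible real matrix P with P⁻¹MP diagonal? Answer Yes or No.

Characteristic polynomial: p(t) = t^2 + 5t = t(t + 5).
All 2 eigenvalues are distinct, so M is diagonalizable.

Yes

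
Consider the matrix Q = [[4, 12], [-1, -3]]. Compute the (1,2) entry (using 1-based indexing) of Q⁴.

Characteristic polynomial: s^2 - s = s(s - 1), so the eigenvalues are 0, 1.
s=1: eigenvector (4, -1).
s=0: eigenvector (-3, 1).
P = [[4, -3], [-1, 1]], D = diag(1, 0), P⁻¹ = [[1, 3], [1, 4]].
Q⁴ = P·diag(1, 0)·P⁻¹ = [[4, 12], [-1, -3]].
The requested entry is 12.

12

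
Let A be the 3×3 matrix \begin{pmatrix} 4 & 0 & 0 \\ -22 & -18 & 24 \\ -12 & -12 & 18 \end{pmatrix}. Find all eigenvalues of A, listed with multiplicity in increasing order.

Characteristic polynomial: p(s) = s^3 - 4s^2 - 36s + 144 = (s - 6)(s - 4)(s + 6).
Roots (with multiplicity): -6, 4, 6.

-6, 4, 6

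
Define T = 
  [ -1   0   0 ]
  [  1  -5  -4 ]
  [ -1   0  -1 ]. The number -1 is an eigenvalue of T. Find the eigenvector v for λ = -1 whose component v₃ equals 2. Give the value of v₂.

-2

T + 1I = [[0, 0, 0], [1, -4, -4], [-1, 0, 0]].
Solving (T + 1I)v = 0 gives the eigenspace spanned by (0, -2, 2).
With v₃ = 2, v = (0, -2, 2), so v₂ = -2.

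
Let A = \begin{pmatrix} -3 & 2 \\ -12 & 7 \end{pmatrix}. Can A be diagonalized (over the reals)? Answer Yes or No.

Yes

Characteristic polynomial: p(μ) = μ^2 - 4μ + 3 = (μ - 3)(μ - 1).
All 2 eigenvalues are distinct, so A is diagonalizable.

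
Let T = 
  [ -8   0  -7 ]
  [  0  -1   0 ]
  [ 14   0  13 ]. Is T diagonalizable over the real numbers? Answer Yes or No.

Yes

Characteristic polynomial: p(λ) = λ^3 - 4λ^2 - 11λ - 6 = (λ - 6)(λ + 1)^2.
λ = -1 has algebraic multiplicity 2; rank(T + 1I) = 1, so geometric multiplicity = 2.
Every eigenvalue has geometric = algebraic multiplicity, so T is diagonalizable.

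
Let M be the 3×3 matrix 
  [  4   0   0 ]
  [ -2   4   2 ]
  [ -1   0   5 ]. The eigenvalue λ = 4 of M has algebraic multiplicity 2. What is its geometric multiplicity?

M − 4I = [[0, 0, 0], [-2, 0, 2], [-1, 0, 1]].
This matrix has rank 1, so its null space has dimension 3 − 1 = 2.

2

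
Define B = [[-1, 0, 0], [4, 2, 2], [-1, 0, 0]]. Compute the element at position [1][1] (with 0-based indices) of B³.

Characteristic polynomial: μ^3 - μ^2 - 2μ = μ(μ - 2)(μ + 1), so the eigenvalues are -1, 0, 2.
μ=-1: eigenvector (1, -2, 1).
μ=2: eigenvector (0, 1, 0).
μ=0: eigenvector (0, -1, 1).
P = [[1, 0, 0], [-2, 1, -1], [1, 0, 1]], D = diag(-1, 2, 0), P⁻¹ = [[1, 0, 0], [1, 1, 1], [-1, 0, 1]].
B³ = P·diag(-1, 8, 0)·P⁻¹ = [[-1, 0, 0], [10, 8, 8], [-1, 0, 0]].
The requested entry is 8.

8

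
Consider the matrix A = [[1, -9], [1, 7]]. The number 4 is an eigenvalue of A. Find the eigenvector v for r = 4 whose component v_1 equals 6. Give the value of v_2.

A − 4I = [[-3, -9], [1, 3]].
Solving (A − 4I)v = 0 gives the eigenspace spanned by (6, -2).
With v_1 = 6, v = (6, -2), so v_2 = -2.

-2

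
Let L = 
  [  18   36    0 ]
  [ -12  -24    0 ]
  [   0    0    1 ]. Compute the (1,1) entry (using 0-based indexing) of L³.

-864

Characteristic polynomial: s^3 + 5s^2 - 6s = s(s - 1)(s + 6), so the eigenvalues are -6, 0, 1.
s=0: eigenvector (-2, 1, 0).
s=-6: eigenvector (-3, 2, 0).
s=1: eigenvector (0, 0, 1).
P = [[-2, -3, 0], [1, 2, 0], [0, 0, 1]], D = diag(0, -6, 1), P⁻¹ = [[-2, -3, 0], [1, 2, 0], [0, 0, 1]].
L³ = P·diag(0, -216, 1)·P⁻¹ = [[648, 1296, 0], [-432, -864, 0], [0, 0, 1]].
The requested entry is -864.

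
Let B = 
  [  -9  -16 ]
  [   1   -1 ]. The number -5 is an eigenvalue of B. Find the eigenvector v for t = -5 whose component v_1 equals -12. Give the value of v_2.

3

B + 5I = [[-4, -16], [1, 4]].
Solving (B + 5I)v = 0 gives the eigenspace spanned by (-12, 3).
With v_1 = -12, v = (-12, 3), so v_2 = 3.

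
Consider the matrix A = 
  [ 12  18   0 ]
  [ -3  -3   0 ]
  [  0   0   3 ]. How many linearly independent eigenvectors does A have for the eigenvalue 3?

2

A − 3I = [[9, 18, 0], [-3, -6, 0], [0, 0, 0]].
This matrix has rank 1, so its null space has dimension 3 − 1 = 2.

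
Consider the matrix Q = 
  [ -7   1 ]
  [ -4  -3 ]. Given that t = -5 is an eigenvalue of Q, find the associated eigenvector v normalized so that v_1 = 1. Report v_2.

2

Q + 5I = [[-2, 1], [-4, 2]].
Solving (Q + 5I)v = 0 gives the eigenspace spanned by (1, 2).
With v_1 = 1, v = (1, 2), so v_2 = 2.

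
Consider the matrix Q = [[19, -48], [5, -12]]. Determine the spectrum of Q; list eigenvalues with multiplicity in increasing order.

3, 4

Characteristic polynomial: p(t) = t^2 - 7t + 12 = (t - 4)(t - 3).
Roots (with multiplicity): 3, 4.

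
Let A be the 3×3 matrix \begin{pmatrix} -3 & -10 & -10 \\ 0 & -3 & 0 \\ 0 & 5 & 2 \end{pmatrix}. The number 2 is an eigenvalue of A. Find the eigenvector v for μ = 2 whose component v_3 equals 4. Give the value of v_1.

-8

A − 2I = [[-5, -10, -10], [0, -5, 0], [0, 5, 0]].
Solving (A − 2I)v = 0 gives the eigenspace spanned by (-8, 0, 4).
With v_3 = 4, v = (-8, 0, 4), so v_1 = -8.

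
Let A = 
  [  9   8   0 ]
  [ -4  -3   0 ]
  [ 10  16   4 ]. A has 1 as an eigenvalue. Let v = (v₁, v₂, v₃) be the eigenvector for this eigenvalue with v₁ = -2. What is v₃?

-4

A − 1I = [[8, 8, 0], [-4, -4, 0], [10, 16, 3]].
Solving (A − 1I)v = 0 gives the eigenspace spanned by (-2, 2, -4).
With v₁ = -2, v = (-2, 2, -4), so v₃ = -4.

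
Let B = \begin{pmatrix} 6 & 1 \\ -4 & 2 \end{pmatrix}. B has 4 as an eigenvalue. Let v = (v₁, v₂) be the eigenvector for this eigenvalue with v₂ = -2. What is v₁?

1

B − 4I = [[2, 1], [-4, -2]].
Solving (B − 4I)v = 0 gives the eigenspace spanned by (1, -2).
With v₂ = -2, v = (1, -2), so v₁ = 1.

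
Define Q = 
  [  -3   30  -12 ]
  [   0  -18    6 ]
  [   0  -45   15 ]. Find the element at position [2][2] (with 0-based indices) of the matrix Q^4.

-405

Characteristic polynomial: μ^3 + 6μ^2 + 9μ = μ(μ + 3)^2, so the eigenvalues are -3, -3, 0.
μ=-3: eigenvector (1, 0, 0).
μ=-3: eigenvector (0, 2, 5).
μ=0: eigenvector (2, -1, -3).
P = [[1, 0, 2], [0, 2, -1], [0, 5, -3]], D = diag(-3, -3, 0), P⁻¹ = [[1, -10, 4], [0, 3, -1], [0, 5, -2]].
Q⁴ = P·diag(81, 81, 0)·P⁻¹ = [[81, -810, 324], [0, 486, -162], [0, 1215, -405]].
The requested entry is -405.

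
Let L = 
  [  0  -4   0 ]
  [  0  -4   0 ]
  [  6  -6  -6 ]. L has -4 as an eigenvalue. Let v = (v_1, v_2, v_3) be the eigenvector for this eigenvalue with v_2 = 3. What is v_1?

L + 4I = [[4, -4, 0], [0, 0, 0], [6, -6, -2]].
Solving (L + 4I)v = 0 gives the eigenspace spanned by (3, 3, 0).
With v_2 = 3, v = (3, 3, 0), so v_1 = 3.

3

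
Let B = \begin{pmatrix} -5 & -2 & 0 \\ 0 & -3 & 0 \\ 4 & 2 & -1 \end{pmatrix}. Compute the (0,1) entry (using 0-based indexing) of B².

16

Characteristic polynomial: s^3 + 9s^2 + 23s + 15 = (s + 1)(s + 3)(s + 5), so the eigenvalues are -5, -3, -1.
s=-1: eigenvector (0, 0, 1).
s=-3: eigenvector (-1, 1, 1).
s=-5: eigenvector (1, 0, -1).
P = [[0, -1, 1], [0, 1, 0], [1, 1, -1]], D = diag(-1, -3, -5), P⁻¹ = [[1, 0, 1], [0, 1, 0], [1, 1, 0]].
B² = P·diag(1, 9, 25)·P⁻¹ = [[25, 16, 0], [0, 9, 0], [-24, -16, 1]].
The requested entry is 16.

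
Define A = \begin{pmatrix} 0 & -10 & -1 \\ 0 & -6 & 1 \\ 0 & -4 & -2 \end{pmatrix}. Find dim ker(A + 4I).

1

A + 4I = [[4, -10, -1], [0, -2, 1], [0, -4, 2]].
This matrix has rank 2, so its null space has dimension 3 − 2 = 1.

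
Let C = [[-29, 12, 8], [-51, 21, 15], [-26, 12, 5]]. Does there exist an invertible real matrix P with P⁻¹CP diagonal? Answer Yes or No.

No

Characteristic polynomial: p(r) = r^3 + 3r^2 - 9r - 27 = (r - 3)(r + 3)^2.
r = -3 has algebraic multiplicity 2; rank(C + 3I) = 2, so geometric multiplicity = 1.
Geometric multiplicity < algebraic multiplicity, so C is not diagonalizable.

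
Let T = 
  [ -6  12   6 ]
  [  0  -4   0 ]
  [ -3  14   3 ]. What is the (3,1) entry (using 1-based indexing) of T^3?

-27

Characteristic polynomial: λ^3 + 7λ^2 + 12λ = λ(λ + 3)(λ + 4), so the eigenvalues are -4, -3, 0.
λ=0: eigenvector (1, 0, 1).
λ=-4: eigenvector (0, 1, -2).
λ=-3: eigenvector (-2, 0, -1).
P = [[1, 0, -2], [0, 1, 0], [1, -2, -1]], D = diag(0, -4, -3), P⁻¹ = [[-1, 4, 2], [0, 1, 0], [-1, 2, 1]].
T³ = P·diag(0, -64, -27)·P⁻¹ = [[-54, 108, 54], [0, -64, 0], [-27, 182, 27]].
The requested entry is -27.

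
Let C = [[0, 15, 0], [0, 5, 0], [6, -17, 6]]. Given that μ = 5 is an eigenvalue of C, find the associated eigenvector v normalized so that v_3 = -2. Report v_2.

C − 5I = [[-5, 15, 0], [0, 0, 0], [6, -17, 1]].
Solving (C − 5I)v = 0 gives the eigenspace spanned by (6, 2, -2).
With v_3 = -2, v = (6, 2, -2), so v_2 = 2.

2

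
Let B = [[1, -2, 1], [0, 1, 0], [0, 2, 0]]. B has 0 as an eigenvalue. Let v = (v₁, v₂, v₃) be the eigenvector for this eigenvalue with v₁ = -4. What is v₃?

B = [[1, -2, 1], [0, 1, 0], [0, 2, 0]].
Solving (B)v = 0 gives the eigenspace spanned by (-4, 0, 4).
With v₁ = -4, v = (-4, 0, 4), so v₃ = 4.

4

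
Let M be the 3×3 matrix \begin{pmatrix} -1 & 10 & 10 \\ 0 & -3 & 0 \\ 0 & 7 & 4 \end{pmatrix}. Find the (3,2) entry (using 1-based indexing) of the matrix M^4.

Characteristic polynomial: λ^3 - 13λ - 12 = (λ - 4)(λ + 1)(λ + 3), so the eigenvalues are -3, -1, 4.
λ=4: eigenvector (2, 0, 1).
λ=-1: eigenvector (1, 0, 0).
λ=-3: eigenvector (0, -1, 1).
P = [[2, 1, 0], [0, 0, -1], [1, 0, 1]], D = diag(4, -1, -3), P⁻¹ = [[0, 1, 1], [1, -2, -2], [0, -1, 0]].
M⁴ = P·diag(256, 1, 81)·P⁻¹ = [[1, 510, 510], [0, 81, 0], [0, 175, 256]].
The requested entry is 175.

175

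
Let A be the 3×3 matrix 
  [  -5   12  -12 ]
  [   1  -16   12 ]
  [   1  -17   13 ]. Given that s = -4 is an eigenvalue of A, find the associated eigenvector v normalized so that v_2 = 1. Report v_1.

0

A + 4I = [[-1, 12, -12], [1, -12, 12], [1, -17, 17]].
Solving (A + 4I)v = 0 gives the eigenspace spanned by (0, 1, 1).
With v_2 = 1, v = (0, 1, 1), so v_1 = 0.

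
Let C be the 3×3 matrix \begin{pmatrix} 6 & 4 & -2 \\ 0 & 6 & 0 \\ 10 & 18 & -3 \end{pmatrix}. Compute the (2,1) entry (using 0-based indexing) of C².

Characteristic polynomial: λ^3 - 9λ^2 + 20λ - 12 = (λ - 6)(λ - 2)(λ - 1), so the eigenvalues are 1, 2, 6.
λ=2: eigenvector (1, 0, 2).
λ=6: eigenvector (0, 1, 2).
λ=1: eigenvector (2, 0, 5).
P = [[1, 0, 2], [0, 1, 0], [2, 2, 5]], D = diag(2, 6, 1), P⁻¹ = [[5, 4, -2], [0, 1, 0], [-2, -2, 1]].
C² = P·diag(4, 36, 1)·P⁻¹ = [[16, 12, -6], [0, 36, 0], [30, 94, -11]].
The requested entry is 94.

94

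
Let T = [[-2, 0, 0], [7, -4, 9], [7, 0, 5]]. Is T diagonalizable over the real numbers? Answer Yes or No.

Yes

Characteristic polynomial: p(s) = s^3 + s^2 - 22s - 40 = (s - 5)(s + 2)(s + 4).
All 3 eigenvalues are distinct, so T is diagonalizable.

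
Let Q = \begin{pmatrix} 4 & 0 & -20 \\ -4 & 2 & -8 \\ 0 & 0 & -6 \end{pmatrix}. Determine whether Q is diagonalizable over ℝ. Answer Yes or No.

Yes

Characteristic polynomial: p(t) = t^3 - 28t + 48 = (t - 4)(t - 2)(t + 6).
All 3 eigenvalues are distinct, so Q is diagonalizable.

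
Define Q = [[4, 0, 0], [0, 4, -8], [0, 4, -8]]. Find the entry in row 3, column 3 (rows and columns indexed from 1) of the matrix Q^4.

512

Characteristic polynomial: λ^3 - 16λ = λ(λ - 4)(λ + 4), so the eigenvalues are -4, 0, 4.
λ=4: eigenvector (1, 0, 0).
λ=0: eigenvector (0, 2, 1).
λ=-4: eigenvector (0, 1, 1).
P = [[1, 0, 0], [0, 2, 1], [0, 1, 1]], D = diag(4, 0, -4), P⁻¹ = [[1, 0, 0], [0, 1, -1], [0, -1, 2]].
Q⁴ = P·diag(256, 0, 256)·P⁻¹ = [[256, 0, 0], [0, -256, 512], [0, -256, 512]].
The requested entry is 512.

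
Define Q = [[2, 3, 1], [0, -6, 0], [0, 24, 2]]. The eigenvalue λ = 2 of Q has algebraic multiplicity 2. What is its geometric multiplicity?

Q − 2I = [[0, 3, 1], [0, -8, 0], [0, 24, 0]].
This matrix has rank 2, so its null space has dimension 3 − 2 = 1.

1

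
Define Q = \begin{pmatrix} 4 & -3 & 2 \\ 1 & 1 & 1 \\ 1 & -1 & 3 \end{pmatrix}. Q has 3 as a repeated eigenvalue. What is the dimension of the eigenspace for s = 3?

Q − 3I = [[1, -3, 2], [1, -2, 1], [1, -1, 0]].
This matrix has rank 2, so its null space has dimension 3 − 2 = 1.

1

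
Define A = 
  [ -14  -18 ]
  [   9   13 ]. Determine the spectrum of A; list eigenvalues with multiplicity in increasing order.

-5, 4

Characteristic polynomial: p(t) = t^2 + t - 20 = (t - 4)(t + 5).
Roots (with multiplicity): -5, 4.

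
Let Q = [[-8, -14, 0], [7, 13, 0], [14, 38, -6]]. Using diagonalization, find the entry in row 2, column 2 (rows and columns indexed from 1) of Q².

71

Characteristic polynomial: λ^3 + λ^2 - 36λ - 36 = (λ - 6)(λ + 1)(λ + 6), so the eigenvalues are -6, -1, 6.
λ=6: eigenvector (-1, 1, 2).
λ=-6: eigenvector (0, 0, 1).
λ=-1: eigenvector (-2, 1, 2).
P = [[-1, 0, -2], [1, 0, 1], [2, 1, 2]], D = diag(6, -6, -1), P⁻¹ = [[1, 2, 0], [0, -2, 1], [-1, -1, 0]].
Q² = P·diag(36, 36, 1)·P⁻¹ = [[-34, -70, 0], [35, 71, 0], [70, 70, 36]].
The requested entry is 71.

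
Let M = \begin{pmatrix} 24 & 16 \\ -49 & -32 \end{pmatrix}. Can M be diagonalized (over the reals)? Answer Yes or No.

No

Characteristic polynomial: p(λ) = λ^2 + 8λ + 16 = (λ + 4)^2.
λ = -4 has algebraic multiplicity 2; rank(M + 4I) = 1, so geometric multiplicity = 1.
Geometric multiplicity < algebraic multiplicity, so M is not diagonalizable.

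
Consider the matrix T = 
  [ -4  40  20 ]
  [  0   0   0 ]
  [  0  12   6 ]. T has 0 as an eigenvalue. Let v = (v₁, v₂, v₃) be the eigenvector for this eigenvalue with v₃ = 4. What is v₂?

-2

T = [[-4, 40, 20], [0, 0, 0], [0, 12, 6]].
Solving (T)v = 0 gives the eigenspace spanned by (0, -2, 4).
With v₃ = 4, v = (0, -2, 4), so v₂ = -2.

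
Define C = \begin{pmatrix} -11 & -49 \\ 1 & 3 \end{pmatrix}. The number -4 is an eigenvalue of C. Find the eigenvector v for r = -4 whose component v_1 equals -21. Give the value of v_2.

C + 4I = [[-7, -49], [1, 7]].
Solving (C + 4I)v = 0 gives the eigenspace spanned by (-21, 3).
With v_1 = -21, v = (-21, 3), so v_2 = 3.

3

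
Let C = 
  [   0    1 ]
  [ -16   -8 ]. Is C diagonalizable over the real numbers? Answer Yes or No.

Characteristic polynomial: p(μ) = μ^2 + 8μ + 16 = (μ + 4)^2.
μ = -4 has algebraic multiplicity 2; rank(C + 4I) = 1, so geometric multiplicity = 1.
Geometric multiplicity < algebraic multiplicity, so C is not diagonalizable.

No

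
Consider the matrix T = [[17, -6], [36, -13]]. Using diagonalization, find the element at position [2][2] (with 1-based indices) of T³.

Characteristic polynomial: μ^2 - 4μ - 5 = (μ - 5)(μ + 1), so the eigenvalues are -1, 5.
μ=-1: eigenvector (1, 3).
μ=5: eigenvector (-1, -2).
P = [[1, -1], [3, -2]], D = diag(-1, 5), P⁻¹ = [[-2, 1], [-3, 1]].
T³ = P·diag(-1, 125)·P⁻¹ = [[377, -126], [756, -253]].
The requested entry is -253.

-253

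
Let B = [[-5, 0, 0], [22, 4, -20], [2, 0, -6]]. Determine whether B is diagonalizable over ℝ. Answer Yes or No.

Yes

Characteristic polynomial: p(μ) = μ^3 + 7μ^2 - 14μ - 120 = (μ - 4)(μ + 5)(μ + 6).
All 3 eigenvalues are distinct, so B is diagonalizable.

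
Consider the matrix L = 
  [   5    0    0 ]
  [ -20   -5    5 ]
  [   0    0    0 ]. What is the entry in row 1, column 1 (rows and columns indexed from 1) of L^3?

125

Characteristic polynomial: r^3 - 25r = r(r - 5)(r + 5), so the eigenvalues are -5, 0, 5.
r=5: eigenvector (1, -2, 0).
r=-5: eigenvector (0, 1, 0).
r=0: eigenvector (0, 1, 1).
P = [[1, 0, 0], [-2, 1, 1], [0, 0, 1]], D = diag(5, -5, 0), P⁻¹ = [[1, 0, 0], [2, 1, -1], [0, 0, 1]].
L³ = P·diag(125, -125, 0)·P⁻¹ = [[125, 0, 0], [-500, -125, 125], [0, 0, 0]].
The requested entry is 125.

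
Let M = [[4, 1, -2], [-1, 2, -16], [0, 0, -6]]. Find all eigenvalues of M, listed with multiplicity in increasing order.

Characteristic polynomial: p(μ) = μ^3 - 27μ + 54 = (μ - 3)^2(μ + 6).
Roots (with multiplicity): -6, 3, 3.

-6, 3, 3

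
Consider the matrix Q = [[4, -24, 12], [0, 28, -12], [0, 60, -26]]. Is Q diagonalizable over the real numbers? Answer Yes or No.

Characteristic polynomial: p(s) = s^3 - 6s^2 + 32 = (s - 4)^2(s + 2).
s = 4 has algebraic multiplicity 2; rank(Q − 4I) = 1, so geometric multiplicity = 2.
Every eigenvalue has geometric = algebraic multiplicity, so Q is diagonalizable.

Yes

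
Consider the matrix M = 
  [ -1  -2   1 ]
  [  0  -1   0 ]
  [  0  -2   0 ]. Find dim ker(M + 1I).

M + 1I = [[0, -2, 1], [0, 0, 0], [0, -2, 1]].
This matrix has rank 1, so its null space has dimension 3 − 1 = 2.

2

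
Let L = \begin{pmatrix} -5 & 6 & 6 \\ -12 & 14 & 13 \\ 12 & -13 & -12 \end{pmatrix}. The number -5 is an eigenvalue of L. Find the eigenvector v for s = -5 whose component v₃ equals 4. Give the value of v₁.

-2

L + 5I = [[0, 6, 6], [-12, 19, 13], [12, -13, -7]].
Solving (L + 5I)v = 0 gives the eigenspace spanned by (-2, -4, 4).
With v₃ = 4, v = (-2, -4, 4), so v₁ = -2.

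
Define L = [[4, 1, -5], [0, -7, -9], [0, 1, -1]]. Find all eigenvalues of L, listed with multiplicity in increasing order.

-4, -4, 4

Characteristic polynomial: p(λ) = λ^3 + 4λ^2 - 16λ - 64 = (λ - 4)(λ + 4)^2.
Roots (with multiplicity): -4, -4, 4.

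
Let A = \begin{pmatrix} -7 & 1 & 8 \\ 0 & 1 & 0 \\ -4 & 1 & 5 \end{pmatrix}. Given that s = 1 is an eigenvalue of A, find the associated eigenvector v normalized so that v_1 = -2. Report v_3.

A − 1I = [[-8, 1, 8], [0, 0, 0], [-4, 1, 4]].
Solving (A − 1I)v = 0 gives the eigenspace spanned by (-2, 0, -2).
With v_1 = -2, v = (-2, 0, -2), so v_3 = -2.

-2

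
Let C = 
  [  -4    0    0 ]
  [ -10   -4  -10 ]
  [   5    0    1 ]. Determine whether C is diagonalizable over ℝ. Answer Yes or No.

Yes

Characteristic polynomial: p(μ) = μ^3 + 7μ^2 + 8μ - 16 = (μ - 1)(μ + 4)^2.
μ = -4 has algebraic multiplicity 2; rank(C + 4I) = 1, so geometric multiplicity = 2.
Every eigenvalue has geometric = algebraic multiplicity, so C is diagonalizable.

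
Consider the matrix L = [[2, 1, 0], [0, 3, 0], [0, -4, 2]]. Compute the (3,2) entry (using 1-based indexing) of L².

-20

Characteristic polynomial: r^3 - 7r^2 + 16r - 12 = (r - 3)(r - 2)^2, so the eigenvalues are 2, 2, 3.
r=2: eigenvector (1, 0, 0).
r=3: eigenvector (1, 1, -4).
r=2: eigenvector (0, 0, 1).
P = [[1, 1, 0], [0, 1, 0], [0, -4, 1]], D = diag(2, 3, 2), P⁻¹ = [[1, -1, 0], [0, 1, 0], [0, 4, 1]].
L² = P·diag(4, 9, 4)·P⁻¹ = [[4, 5, 0], [0, 9, 0], [0, -20, 4]].
The requested entry is -20.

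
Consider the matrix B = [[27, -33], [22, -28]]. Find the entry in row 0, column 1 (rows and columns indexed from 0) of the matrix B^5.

-32703

Characteristic polynomial: s^2 + s - 30 = (s - 5)(s + 6), so the eigenvalues are -6, 5.
s=-6: eigenvector (1, 1).
s=5: eigenvector (-3, -2).
P = [[1, -3], [1, -2]], D = diag(-6, 5), P⁻¹ = [[-2, 3], [-1, 1]].
B⁵ = P·diag(-7776, 3125)·P⁻¹ = [[24927, -32703], [21802, -29578]].
The requested entry is -32703.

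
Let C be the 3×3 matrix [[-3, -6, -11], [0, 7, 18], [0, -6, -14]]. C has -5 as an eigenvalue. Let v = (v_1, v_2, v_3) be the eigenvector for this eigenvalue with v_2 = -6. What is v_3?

C + 5I = [[2, -6, -11], [0, 12, 18], [0, -6, -9]].
Solving (C + 5I)v = 0 gives the eigenspace spanned by (4, -6, 4).
With v_2 = -6, v = (4, -6, 4), so v_3 = 4.

4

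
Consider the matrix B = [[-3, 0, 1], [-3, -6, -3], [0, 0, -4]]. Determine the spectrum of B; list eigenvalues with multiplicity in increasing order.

-6, -4, -3

Characteristic polynomial: p(t) = t^3 + 13t^2 + 54t + 72 = (t + 3)(t + 4)(t + 6).
Roots (with multiplicity): -6, -4, -3.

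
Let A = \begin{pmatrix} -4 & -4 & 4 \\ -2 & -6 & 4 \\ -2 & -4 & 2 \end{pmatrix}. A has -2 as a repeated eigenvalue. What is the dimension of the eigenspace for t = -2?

A + 2I = [[-2, -4, 4], [-2, -4, 4], [-2, -4, 4]].
This matrix has rank 1, so its null space has dimension 3 − 1 = 2.

2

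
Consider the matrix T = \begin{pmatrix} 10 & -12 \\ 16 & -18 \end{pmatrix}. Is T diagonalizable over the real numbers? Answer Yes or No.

Yes

Characteristic polynomial: p(s) = s^2 + 8s + 12 = (s + 2)(s + 6).
All 2 eigenvalues are distinct, so T is diagonalizable.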